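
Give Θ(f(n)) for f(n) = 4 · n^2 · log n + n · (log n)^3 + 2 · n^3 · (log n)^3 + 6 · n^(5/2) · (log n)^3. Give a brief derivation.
f(n) ∈ Θ(n^3 · (log n)^3)

Compare the terms by growth order. For large n, n^a · (log n)^b dominates n^a' · (log n)^b' iff a > a', or (a = a' and b > b'). Ranking the 4 terms shows the dominant one is 2 · n^3 · (log n)^3. Hence f(n) ∈ Θ(n^3 · (log n)^3).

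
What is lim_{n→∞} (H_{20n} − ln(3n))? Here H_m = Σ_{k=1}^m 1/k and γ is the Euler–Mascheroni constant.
lim = ln(20/3) + γ

By Euler-Maclaurin, H_m = ln m + γ + O(1/m). So
  H_{20n} − ln(3n) = ln(20n) + γ − ln(3n) + O(1/n)
                       = ln(20/3) + γ + O(1/n).
Hence the limit is ln(20/3) + γ.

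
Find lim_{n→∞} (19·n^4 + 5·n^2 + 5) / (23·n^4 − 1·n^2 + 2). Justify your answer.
lim = 19/23

For large n the leading n^4 terms dominate both numerator and denominator. Dividing top and bottom by n^4, every other term tends to 0, leaving 19/23.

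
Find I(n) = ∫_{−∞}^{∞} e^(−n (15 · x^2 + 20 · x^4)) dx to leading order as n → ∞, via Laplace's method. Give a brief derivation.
I(n) ~ sqrt(π/(15n))

φ(x) = 15 · x^2 + 20 · x^4 has its unique global minimum at x* = 0 (since φ'(x) = 30x + 80x^3 = 0 only at x = 0 for real x with both coefficients positive, and φ → ∞ as |x| → ∞). At x* = 0, φ(0) = 0 and φ''(0) = 30. Laplace's method then gives
  I(n) ~ sqrt(2π / (n · φ''(0))) · e^(−n φ(0)) = sqrt(2π / (30n)) = sqrt(π/(15n)).
The 20 · x^4 term contributes only at subleading order (an O(1/n) relative correction).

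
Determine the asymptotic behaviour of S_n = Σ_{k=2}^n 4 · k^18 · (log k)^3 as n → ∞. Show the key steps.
S_n ~ 4 · n^19 · (log n)^3 / 19

By integral comparison, S_n = ∫_1^n 4 · x^18 · (log x)^3 dx + O(n^18 · (log n)^3). For the integral, the leading term of ∫_1^n x^18 (log x)^3 dx is n^19/19 · (log n)^3 (by repeated integration by parts; each step lowers the log-exponent and produces a relatively O(1/log n) correction). Hence S_n ~ 4 · n^19 · (log n)^3 / 19.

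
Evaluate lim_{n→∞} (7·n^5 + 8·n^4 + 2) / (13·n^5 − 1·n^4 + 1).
lim = 7/13

For large n the leading n^5 terms dominate both numerator and denominator. Dividing top and bottom by n^5, every other term tends to 0, leaving 7/13.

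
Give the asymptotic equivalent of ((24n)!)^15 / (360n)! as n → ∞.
((24n)!)^15/(360n)! ~ ((2π·24n)^(14/2) / sqrt(15)) · 15^(−15·24n)  →  0

Write N = 24n. Stirling: N! ~ sqrt(2π N)(N/e)^N and (15N)! ~ sqrt(2π·15N)·(15N/e)^(15N).
  (N!)^15/(15N)! ~ (2π N)^(15/2) (N/e)^(15N) / [sqrt(2π·15N) (15N/e)^(15N)]
     = (2π N)^(15/2) / sqrt(2π·15N) · (N/(15N))^(15N)
     = (2π N)^((15−1)/2) / sqrt(15) · 15^(−15N).
Since 15^15 > 1, the factor 15^(−15N) decays exponentially, so the ratio → 0. Substituting N = 24n gives the stated form.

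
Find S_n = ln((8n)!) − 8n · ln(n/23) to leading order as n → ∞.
S_n ~ 8n · (ln 184 − 1) + O(ln n)

Stirling: ln((8n)!) = 8n ln(8n) − 8n + O(ln n).
  S_n = 8n ln(8n) − 8n − 8n ln(n/23) + O(ln n)
      = 8n ln(8n) − 8n ln n + 8n ln 23 − 8n + O(ln n)
      = 8n ln 8 + 8n ln 23 − 8n + O(ln n)
      = 8n (ln 184 − 1) + O(ln n).
Numerically ln(184) − 1 ≈ 4.2149.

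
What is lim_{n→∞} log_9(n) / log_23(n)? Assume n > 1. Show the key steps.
lim = ln(23) / ln(9) = log_9(23)

Change of base: log_9(n) = ln n / ln 9 and log_23(n) = ln n / ln 23. The ratio is (ln n / ln 9) · (ln 23 / ln n) = ln 23 / ln 9, a constant independent of n. So the limit is ln 23 / ln 9 = log_9(23).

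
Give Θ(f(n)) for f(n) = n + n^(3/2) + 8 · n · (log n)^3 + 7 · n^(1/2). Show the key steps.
f(n) ∈ Θ(n^(3/2))

Compare the terms by growth order. For large n, n^a · (log n)^b dominates n^a' · (log n)^b' iff a > a', or (a = a' and b > b'). Ranking the 4 terms shows the dominant one is n^(3/2). Hence f(n) ∈ Θ(n^(3/2)).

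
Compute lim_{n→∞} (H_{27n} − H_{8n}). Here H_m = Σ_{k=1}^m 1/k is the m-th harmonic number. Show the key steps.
lim = ln(27/8)

Euler-Maclaurin gives H_m = ln m + γ + 1/(2m) + O(1/m^2). The γ and O(1/m) terms cancel in the difference:
  H_{27n} − H_{8n} = ln(27n) − ln(8n) + O(1/n) = ln(27/8) + O(1/n).
Hence the limit is ln(27/8).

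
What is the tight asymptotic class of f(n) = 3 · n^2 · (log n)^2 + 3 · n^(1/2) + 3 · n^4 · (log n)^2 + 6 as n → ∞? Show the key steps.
f(n) ∈ Θ(n^4 · (log n)^2)

Compare the terms by growth order. For large n, n^a · (log n)^b dominates n^a' · (log n)^b' iff a > a', or (a = a' and b > b'). Ranking the 4 terms shows the dominant one is 3 · n^4 · (log n)^2. Hence f(n) ∈ Θ(n^4 · (log n)^2).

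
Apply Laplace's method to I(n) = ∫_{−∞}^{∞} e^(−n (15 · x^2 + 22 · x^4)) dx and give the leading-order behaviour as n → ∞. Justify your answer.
I(n) ~ sqrt(π/(15n))

φ(x) = 15 · x^2 + 22 · x^4 has its unique global minimum at x* = 0 (since φ'(x) = 30x + 88x^3 = 0 only at x = 0 for real x with both coefficients positive, and φ → ∞ as |x| → ∞). At x* = 0, φ(0) = 0 and φ''(0) = 30. Laplace's method then gives
  I(n) ~ sqrt(2π / (n · φ''(0))) · e^(−n φ(0)) = sqrt(2π / (30n)) = sqrt(π/(15n)).
The 22 · x^4 term contributes only at subleading order (an O(1/n) relative correction).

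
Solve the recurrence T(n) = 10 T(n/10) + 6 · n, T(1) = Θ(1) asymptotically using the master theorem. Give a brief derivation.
T(n) = Θ(n log n)

log_10 10 = 1, and f(n) = 6 · n = Θ(n^(log_10 10)). This is Case 2 of the master theorem: T(n) = Θ(f(n) · log n) = Θ(n log n).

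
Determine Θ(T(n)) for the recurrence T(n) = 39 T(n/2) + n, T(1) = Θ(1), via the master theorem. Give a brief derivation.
T(n) = Θ(n^(log_2 39))

Master theorem: compare f(n) = n to n^(log_2 39) where log_2 39 ≈ 5.285. Since 1 < log_2 39, we have f(n) = O(n^(log_2 39 − ε)) for some ε > 0 — Case 1. Hence T(n) = Θ(n^(log_2 39)).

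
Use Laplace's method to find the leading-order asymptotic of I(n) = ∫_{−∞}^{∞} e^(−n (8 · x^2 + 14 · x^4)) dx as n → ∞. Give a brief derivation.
I(n) ~ sqrt(π/(8n))

φ(x) = 8 · x^2 + 14 · x^4 has its unique global minimum at x* = 0 (since φ'(x) = 16x + 56x^3 = 0 only at x = 0 for real x with both coefficients positive, and φ → ∞ as |x| → ∞). At x* = 0, φ(0) = 0 and φ''(0) = 16. Laplace's method then gives
  I(n) ~ sqrt(2π / (n · φ''(0))) · e^(−n φ(0)) = sqrt(2π / (16n)) = sqrt(π/(8n)).
The 14 · x^4 term contributes only at subleading order (an O(1/n) relative correction).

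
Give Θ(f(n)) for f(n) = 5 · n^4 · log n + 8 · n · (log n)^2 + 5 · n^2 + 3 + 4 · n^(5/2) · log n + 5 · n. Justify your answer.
f(n) ∈ Θ(n^4 · log n)

Compare the terms by growth order. For large n, n^a · (log n)^b dominates n^a' · (log n)^b' iff a > a', or (a = a' and b > b'). Ranking the 6 terms shows the dominant one is 5 · n^4 · log n. Hence f(n) ∈ Θ(n^4 · log n).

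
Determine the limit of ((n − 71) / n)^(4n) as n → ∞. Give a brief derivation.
lim = e^(−284)

Rewrite as (1 − 71/n)^(4n). By the standard limit (1 + x/n)^n → e^x, we have (1 − 71/n)^n → e^(−71), and raising to the 4th power gives e^(−284).
More precisely, ln[(1 − 71/n)^(4n)] = 4n · ln(1 − 71/n) = 4n · (-71/n + O(1/n^2)) = -284 + O(1/n) → -284.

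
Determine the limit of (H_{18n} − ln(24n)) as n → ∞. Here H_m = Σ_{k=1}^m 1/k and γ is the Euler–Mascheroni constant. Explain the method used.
lim = ln(3/4) + γ

By Euler-Maclaurin, H_m = ln m + γ + O(1/m). So
  H_{18n} − ln(24n) = ln(18n) + γ − ln(24n) + O(1/n)
                       = ln(18/24) + γ + O(1/n).
Hence the limit is ln(18/24) + γ (= ln(3/4)).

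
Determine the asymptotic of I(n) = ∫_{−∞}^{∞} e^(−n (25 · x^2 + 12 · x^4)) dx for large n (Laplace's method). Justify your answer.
I(n) ~ sqrt(π/(25n))

φ(x) = 25 · x^2 + 12 · x^4 has its unique global minimum at x* = 0 (since φ'(x) = 50x + 48x^3 = 0 only at x = 0 for real x with both coefficients positive, and φ → ∞ as |x| → ∞). At x* = 0, φ(0) = 0 and φ''(0) = 50. Laplace's method then gives
  I(n) ~ sqrt(2π / (n · φ''(0))) · e^(−n φ(0)) = sqrt(2π / (50n)) = sqrt(π/(25n)).
The 12 · x^4 term contributes only at subleading order (an O(1/n) relative correction).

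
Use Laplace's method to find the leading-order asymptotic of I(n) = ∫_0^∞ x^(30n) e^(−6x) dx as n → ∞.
I(n) ~ (sqrt(2π·30n) / 6) · (30n/(6e))^(30n)

Write the integrand as exp(30n ln x − 6x) and set f(x) = 30n ln x − 6x. Then f'(x) = 30n/x − 6 = 0 at x* = 30n/6, and f''(x*) = −30n/x*^2 = −6^2/(30n). Laplace's method (interior maximum) gives
  I(n) ~ e^(f(x*)) · sqrt(2π / |f''(x*)|)
        = exp(30n ln(30n/6) − 30n) · sqrt(2π · 30n / 6^2)
        = (30n/6)^(30n) e^(−30n) · sqrt(2π·30n) / 6
        = (sqrt(2π·30n) / 6) · (30n/(6e))^(30n).
This matches Γ(30n+1)/6^(30n+1) with Stirling applied to Γ.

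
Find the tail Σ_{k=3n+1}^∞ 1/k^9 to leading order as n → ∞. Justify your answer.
Σ_{k>3n} 1/k^9 ~ 1/(8 · (3n)^8)

Compare to the integral: ∫_{3n}^∞ x^(−9) dx = [−x^(−8)/8]_{3n}^∞ = 1/((9−1)·(3n)^8). Euler-Maclaurin then gives
  Σ_{k>3n} 1/k^9 = ∫_{3n}^∞ dx/x^9 − 1/(2·(3n)^9) + O(1/(3n)^10).
(Equivalently this is ζ(9) − Σ_{k≤3n} 1/k^9.)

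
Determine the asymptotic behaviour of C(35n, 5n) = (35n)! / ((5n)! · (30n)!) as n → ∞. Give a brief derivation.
C(35n, 5n) ~ (823543/46656)^(5n) · sqrt(7/(12π·5n))

Write N = 5n. Apply Stirling to each factorial:
  (7N)! ~ sqrt(2π·7N) · (7N/e)^(7N),
  N! ~ sqrt(2π N) · (N/e)^N,
  (6N)! ~ sqrt(2π·6N) · (6N/e)^(6N).
The exponential factors combine to (7N)^(7N) / (N^N · (6N)^(6N)) = 7^(7N)/6^(6N) = (7^7/6^6)^N = (823543/46656)^N.
The square-root prefactors combine to sqrt(2π·7N) / (sqrt(2π N)·sqrt(2π·6N)) = sqrt(7 / (2π·6·N)) = sqrt(7/(12π·5n)).
Substituting N = 5n: C(35n, 5n) ~ (823543/46656)^(5n) · sqrt(7/(12π·5n)).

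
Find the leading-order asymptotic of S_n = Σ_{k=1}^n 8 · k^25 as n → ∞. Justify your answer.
S_n ~ 4 · n^26 / 13

By integral comparison (Euler-Maclaurin), Σ_{k=1}^n 8 · k^25 = 8 · ∫_0^n x^25 dx + O(n^25) = 8 · n^26/26 = 4 · n^26 / 13 + O(n^25). (Equivalently, Faulhaber's formula gives the same leading term.)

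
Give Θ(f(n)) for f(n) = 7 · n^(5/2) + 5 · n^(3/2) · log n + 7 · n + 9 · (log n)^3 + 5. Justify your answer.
f(n) ∈ Θ(n^(5/2))

Compare the terms by growth order. For large n, n^a · (log n)^b dominates n^a' · (log n)^b' iff a > a', or (a = a' and b > b'). Ranking the 5 terms shows the dominant one is 7 · n^(5/2). Hence f(n) ∈ Θ(n^(5/2)).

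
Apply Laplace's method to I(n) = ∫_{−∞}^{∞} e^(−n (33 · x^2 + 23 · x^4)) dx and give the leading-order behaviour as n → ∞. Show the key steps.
I(n) ~ sqrt(π/(33n))

φ(x) = 33 · x^2 + 23 · x^4 has its unique global minimum at x* = 0 (since φ'(x) = 66x + 92x^3 = 0 only at x = 0 for real x with both coefficients positive, and φ → ∞ as |x| → ∞). At x* = 0, φ(0) = 0 and φ''(0) = 66. Laplace's method then gives
  I(n) ~ sqrt(2π / (n · φ''(0))) · e^(−n φ(0)) = sqrt(2π / (66n)) = sqrt(π/(33n)).
The 23 · x^4 term contributes only at subleading order (an O(1/n) relative correction).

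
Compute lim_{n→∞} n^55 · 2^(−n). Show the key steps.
lim = 0

Exponentials with base > 1 dominate every fixed polynomial: for any fixed c, n^c / 2^n → 0 as n → ∞ (e.g. by the ratio test, or by writing 2^n = e^(n ln 2) and noting e^(n ln 2) / n^c → ∞). Hence n^55 · 2^(−n) = n^55 / 2^n → 0.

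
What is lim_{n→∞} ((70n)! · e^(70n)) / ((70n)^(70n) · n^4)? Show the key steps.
lim = 0

Stirling: (70n)! ~ sqrt(2π·70n) · (70n/e)^(70n). Hence
  (70n)! · e^(70n) / (70n)^(70n) ~ sqrt(2π·70n).
Dividing by n^4: sqrt(2π·70n) / n^4 = sqrt(2π·70) · n^((1−8)/2), so the expression behaves like sqrt(2π·70) · n^((1−8)/2) → 0.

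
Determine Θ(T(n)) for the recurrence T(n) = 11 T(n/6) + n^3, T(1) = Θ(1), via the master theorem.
T(n) = Θ(n^3)

log_6 11 ≈ 1.338. f(n) = n^3 dominates n^(log_6 11) since 3 > 1.338, and the regularity condition a·f(n/b) = 11·(n/6)^3 = (11/216)·n^3 ≤ c·f(n) holds with c = 11/216 ≈ 0.0509 < 1. So this is Case 3: T(n) = Θ(f(n)) = Θ(n^3).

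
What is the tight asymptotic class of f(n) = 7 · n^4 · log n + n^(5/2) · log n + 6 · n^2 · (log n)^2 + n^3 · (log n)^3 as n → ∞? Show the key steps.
f(n) ∈ Θ(n^4 · log n)

Compare the terms by growth order. For large n, n^a · (log n)^b dominates n^a' · (log n)^b' iff a > a', or (a = a' and b > b'). Ranking the 4 terms shows the dominant one is 7 · n^4 · log n. Hence f(n) ∈ Θ(n^4 · log n).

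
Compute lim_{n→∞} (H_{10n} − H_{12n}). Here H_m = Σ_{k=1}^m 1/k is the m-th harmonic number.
lim = ln(10/12) = ln(5/6)

Euler-Maclaurin gives H_m = ln m + γ + 1/(2m) + O(1/m^2). The γ and O(1/m) terms cancel in the difference:
  H_{10n} − H_{12n} = ln(10n) − ln(12n) + O(1/n) = ln(10/12) + O(1/n).
Hence the limit is ln(10/12) = ln(5/6).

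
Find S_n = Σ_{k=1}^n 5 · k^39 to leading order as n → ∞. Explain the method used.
S_n ~ n^40 / 8

By integral comparison (Euler-Maclaurin), Σ_{k=1}^n 5 · k^39 = 5 · ∫_0^n x^39 dx + O(n^39) = 5 · n^40/40 = n^40 / 8 + O(n^39). (Equivalently, Faulhaber's formula gives the same leading term.)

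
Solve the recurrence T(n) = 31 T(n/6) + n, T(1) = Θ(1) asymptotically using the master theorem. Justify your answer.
T(n) = Θ(n^(log_6 31))

Master theorem: compare f(n) = n to n^(log_6 31) where log_6 31 ≈ 1.917. Since 1 < log_6 31, we have f(n) = O(n^(log_6 31 − ε)) for some ε > 0 — Case 1. Hence T(n) = Θ(n^(log_6 31)).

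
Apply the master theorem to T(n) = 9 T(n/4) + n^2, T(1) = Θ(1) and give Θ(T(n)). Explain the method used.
T(n) = Θ(n^2)

log_4 9 ≈ 1.585. f(n) = n^2 dominates n^(log_4 9) since 2 > 1.585, and the regularity condition a·f(n/b) = 9·(n/4)^2 = (9/16)·n^2 ≤ c·f(n) holds with c = 9/16 ≈ 0.562 < 1. So this is Case 3: T(n) = Θ(f(n)) = Θ(n^2).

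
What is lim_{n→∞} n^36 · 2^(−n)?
lim = 0

Exponentials with base > 1 dominate every fixed polynomial: for any fixed c, n^c / 2^n → 0 as n → ∞ (e.g. by the ratio test, or by writing 2^n = e^(n ln 2) and noting e^(n ln 2) / n^c → ∞). Hence n^36 · 2^(−n) = n^36 / 2^n → 0.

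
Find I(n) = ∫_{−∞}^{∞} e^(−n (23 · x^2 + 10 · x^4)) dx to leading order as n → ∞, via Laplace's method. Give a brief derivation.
I(n) ~ sqrt(π/(23n))

φ(x) = 23 · x^2 + 10 · x^4 has its unique global minimum at x* = 0 (since φ'(x) = 46x + 40x^3 = 0 only at x = 0 for real x with both coefficients positive, and φ → ∞ as |x| → ∞). At x* = 0, φ(0) = 0 and φ''(0) = 46. Laplace's method then gives
  I(n) ~ sqrt(2π / (n · φ''(0))) · e^(−n φ(0)) = sqrt(2π / (46n)) = sqrt(π/(23n)).
The 10 · x^4 term contributes only at subleading order (an O(1/n) relative correction).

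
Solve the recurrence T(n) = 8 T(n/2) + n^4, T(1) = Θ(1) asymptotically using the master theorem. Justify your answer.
T(n) = Θ(n^4)

log_2 8 ≈ 3.000. f(n) = n^4 dominates n^(log_2 8) since 4 > 3.000, and the regularity condition a·f(n/b) = 8·(n/2)^4 = (8/16)·n^4 ≤ c·f(n) holds with c = 8/16 ≈ 0.5 < 1. So this is Case 3: T(n) = Θ(f(n)) = Θ(n^4).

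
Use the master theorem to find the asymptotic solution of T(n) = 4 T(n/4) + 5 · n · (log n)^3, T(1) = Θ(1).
T(n) = Θ(n · (log n)^4)

Here log_4 4 = 1 and f(n) = 5 · n · (log n)^3 = Θ(n^(log_4 4) · (log n)^3). This is the extended Case 2 of the master theorem (f matches the critical exponent up to log factors), giving T(n) = Θ(n^(log_4 4) · (log n)^(3+1)) = Θ(n · (log n)^4).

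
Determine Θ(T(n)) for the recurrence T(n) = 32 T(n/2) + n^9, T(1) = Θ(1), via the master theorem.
T(n) = Θ(n^9)

log_2 32 ≈ 5.000. f(n) = n^9 dominates n^(log_2 32) since 9 > 5.000, and the regularity condition a·f(n/b) = 32·(n/2)^9 = (32/512)·n^9 ≤ c·f(n) holds with c = 32/512 ≈ 0.0625 < 1. So this is Case 3: T(n) = Θ(f(n)) = Θ(n^9).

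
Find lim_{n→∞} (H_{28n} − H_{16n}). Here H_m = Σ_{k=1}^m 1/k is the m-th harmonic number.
lim = ln(28/16) = ln(7/4)

Euler-Maclaurin gives H_m = ln m + γ + 1/(2m) + O(1/m^2). The γ and O(1/m) terms cancel in the difference:
  H_{28n} − H_{16n} = ln(28n) − ln(16n) + O(1/n) = ln(28/16) + O(1/n).
Hence the limit is ln(28/16) = ln(7/4).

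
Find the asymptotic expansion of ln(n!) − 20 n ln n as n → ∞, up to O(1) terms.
ln(n!) − 20 n ln n = −19 n ln n − n + (1/2) ln(2π n) + O(1/n)

Stirling: ln((n)!) = n ln(n) − n + (1/2) ln(2π·n) + O(1/n).
Here n ln(n) = n ln n.
Subtract 20n ln n: leading term is (1 − 20) n ln n = −19 n ln n. The next term is −n. Then the (1/2) ln(2π·n) correction.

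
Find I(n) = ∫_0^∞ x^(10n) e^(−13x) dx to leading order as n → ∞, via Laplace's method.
I(n) ~ (sqrt(2π·10n) / 13) · (10n/(13e))^(10n)

Write the integrand as exp(10n ln x − 13x) and set f(x) = 10n ln x − 13x. Then f'(x) = 10n/x − 13 = 0 at x* = 10n/13, and f''(x*) = −10n/x*^2 = −13^2/(10n). Laplace's method (interior maximum) gives
  I(n) ~ e^(f(x*)) · sqrt(2π / |f''(x*)|)
        = exp(10n ln(10n/13) − 10n) · sqrt(2π · 10n / 13^2)
        = (10n/13)^(10n) e^(−10n) · sqrt(2π·10n) / 13
        = (sqrt(2π·10n) / 13) · (10n/(13e))^(10n).
This matches Γ(10n+1)/13^(10n+1) with Stirling applied to Γ.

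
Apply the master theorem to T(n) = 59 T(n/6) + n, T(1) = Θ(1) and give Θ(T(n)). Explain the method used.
T(n) = Θ(n^(log_6 59))

Master theorem: compare f(n) = n to n^(log_6 59) where log_6 59 ≈ 2.276. Since 1 < log_6 59, we have f(n) = O(n^(log_6 59 − ε)) for some ε > 0 — Case 1. Hence T(n) = Θ(n^(log_6 59)).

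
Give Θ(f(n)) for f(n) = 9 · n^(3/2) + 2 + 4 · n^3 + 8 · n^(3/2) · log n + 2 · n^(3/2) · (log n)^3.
f(n) ∈ Θ(n^3)

Compare the terms by growth order. For large n, n^a · (log n)^b dominates n^a' · (log n)^b' iff a > a', or (a = a' and b > b'). Ranking the 5 terms shows the dominant one is 4 · n^3. Hence f(n) ∈ Θ(n^3).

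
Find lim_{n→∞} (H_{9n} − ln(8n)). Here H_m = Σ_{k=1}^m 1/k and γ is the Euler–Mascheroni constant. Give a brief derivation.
lim = ln(9/8) + γ

By Euler-Maclaurin, H_m = ln m + γ + O(1/m). So
  H_{9n} − ln(8n) = ln(9n) + γ − ln(8n) + O(1/n)
                       = ln(9/8) + γ + O(1/n).
Hence the limit is ln(9/8) + γ.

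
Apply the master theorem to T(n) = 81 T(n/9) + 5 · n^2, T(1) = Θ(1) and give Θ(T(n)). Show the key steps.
T(n) = Θ(n^2 log n)

log_9 81 = 2, and f(n) = 5 · n^2 = Θ(n^(log_9 81)). This is Case 2 of the master theorem: T(n) = Θ(f(n) · log n) = Θ(n^2 log n).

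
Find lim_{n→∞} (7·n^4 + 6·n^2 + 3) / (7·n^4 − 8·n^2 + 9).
lim = 7/7 = 1

For large n the leading n^4 terms dominate both numerator and denominator. Dividing top and bottom by n^4, every other term tends to 0, leaving 7/7 = 1.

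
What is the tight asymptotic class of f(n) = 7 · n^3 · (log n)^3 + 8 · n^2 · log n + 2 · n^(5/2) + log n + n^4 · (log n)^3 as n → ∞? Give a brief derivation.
f(n) ∈ Θ(n^4 · (log n)^3)

Compare the terms by growth order. For large n, n^a · (log n)^b dominates n^a' · (log n)^b' iff a > a', or (a = a' and b > b'). Ranking the 5 terms shows the dominant one is n^4 · (log n)^3. Hence f(n) ∈ Θ(n^4 · (log n)^3).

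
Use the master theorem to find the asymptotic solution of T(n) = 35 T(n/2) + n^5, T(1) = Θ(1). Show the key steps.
T(n) = Θ(n^(log_2 35))

Master theorem: compare f(n) = n^5 to n^(log_2 35) where log_2 35 ≈ 5.129. Since 5 < log_2 35, we have f(n) = O(n^(log_2 35 − ε)) for some ε > 0 — Case 1. Hence T(n) = Θ(n^(log_2 35)).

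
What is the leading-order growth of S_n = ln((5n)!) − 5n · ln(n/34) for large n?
S_n ~ 5n · (ln 170 − 1) + O(ln n)

Stirling: ln((5n)!) = 5n ln(5n) − 5n + O(ln n).
  S_n = 5n ln(5n) − 5n − 5n ln(n/34) + O(ln n)
      = 5n ln(5n) − 5n ln n + 5n ln 34 − 5n + O(ln n)
      = 5n ln 5 + 5n ln 34 − 5n + O(ln n)
      = 5n (ln 170 − 1) + O(ln n).
Numerically ln(170) − 1 ≈ 4.1358.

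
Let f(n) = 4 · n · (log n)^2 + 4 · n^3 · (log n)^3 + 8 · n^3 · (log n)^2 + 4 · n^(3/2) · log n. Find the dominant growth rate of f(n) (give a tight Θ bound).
f(n) ∈ Θ(n^3 · (log n)^3)

Compare the terms by growth order. For large n, n^a · (log n)^b dominates n^a' · (log n)^b' iff a > a', or (a = a' and b > b'). Ranking the 4 terms shows the dominant one is 4 · n^3 · (log n)^3. Hence f(n) ∈ Θ(n^3 · (log n)^3).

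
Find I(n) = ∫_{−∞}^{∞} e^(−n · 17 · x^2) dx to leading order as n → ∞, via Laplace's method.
I(n) = sqrt(π/(17n))

Here φ(x) = 17 · x^2 has its unique minimum at x* = 0 with φ(x*) = 0 and φ''(x*) = 34. Laplace's method gives
  I(n) ~ e^(−n φ(x*)) · sqrt(2π / (n · φ''(x*))) = sqrt(2π / (34n)) = sqrt(π/(17n)).
This is exact: substituting u = (x − 0)·sqrt(17n) gives I(n) = (1/sqrt(17n)) ∫_{−∞}^{∞} e^(−u^2) du = sqrt(π/(17n)).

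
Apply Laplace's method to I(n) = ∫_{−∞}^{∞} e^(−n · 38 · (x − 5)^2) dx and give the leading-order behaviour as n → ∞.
I(n) = sqrt(π/(38n))

Here φ(x) = 38 · (x − 5)^2 has its unique minimum at x* = 5 with φ(x*) = 0 and φ''(x*) = 76. Laplace's method gives
  I(n) ~ e^(−n φ(x*)) · sqrt(2π / (n · φ''(x*))) = sqrt(2π / (76n)) = sqrt(π/(38n)).
This is exact: substituting u = (x − 5)·sqrt(38n) gives I(n) = (1/sqrt(38n)) ∫_{−∞}^{∞} e^(−u^2) du = sqrt(π/(38n)).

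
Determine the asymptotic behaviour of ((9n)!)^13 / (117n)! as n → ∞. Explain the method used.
((9n)!)^13/(117n)! ~ ((2π·9n)^(12/2) / sqrt(13)) · 13^(−13·9n)  →  0

Write N = 9n. Stirling: N! ~ sqrt(2π N)(N/e)^N and (13N)! ~ sqrt(2π·13N)·(13N/e)^(13N).
  (N!)^13/(13N)! ~ (2π N)^(13/2) (N/e)^(13N) / [sqrt(2π·13N) (13N/e)^(13N)]
     = (2π N)^(13/2) / sqrt(2π·13N) · (N/(13N))^(13N)
     = (2π N)^((13−1)/2) / sqrt(13) · 13^(−13N).
Since 13^13 > 1, the factor 13^(−13N) decays exponentially, so the ratio → 0. Substituting N = 9n gives the stated form.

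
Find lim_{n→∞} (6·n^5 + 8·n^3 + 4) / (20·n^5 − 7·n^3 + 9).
lim = 6/20 = 3/10

For large n the leading n^5 terms dominate both numerator and denominator. Dividing top and bottom by n^5, every other term tends to 0, leaving 6/20 = 3/10.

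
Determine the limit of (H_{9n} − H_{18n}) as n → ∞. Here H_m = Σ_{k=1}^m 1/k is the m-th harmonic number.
lim = ln(9/18) = −ln 2

Euler-Maclaurin gives H_m = ln m + γ + 1/(2m) + O(1/m^2). The γ and O(1/m) terms cancel in the difference:
  H_{9n} − H_{18n} = ln(9n) − ln(18n) + O(1/n) = ln(9/18) + O(1/n).
Hence the limit is ln(9/18) = −ln 2.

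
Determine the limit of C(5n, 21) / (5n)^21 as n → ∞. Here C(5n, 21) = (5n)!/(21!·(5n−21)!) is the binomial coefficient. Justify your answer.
lim = 1/21! = 1/51090942171709440000

With N = 5n → ∞: C(N, 21) / N^21 = [N(N−1)…(N−20)] / (21! · N^21) = (1/21!) · 1 · (1 − 1/(5n)) · … · (1 − 20/(5n)). Each factor → 1 as N → ∞, so the limit is 1/21! = 1/51090942171709440000.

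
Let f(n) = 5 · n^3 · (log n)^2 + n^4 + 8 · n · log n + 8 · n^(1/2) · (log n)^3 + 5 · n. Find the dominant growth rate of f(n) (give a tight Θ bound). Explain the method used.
f(n) ∈ Θ(n^4)

Compare the terms by growth order. For large n, n^a · (log n)^b dominates n^a' · (log n)^b' iff a > a', or (a = a' and b > b'). Ranking the 5 terms shows the dominant one is n^4. Hence f(n) ∈ Θ(n^4).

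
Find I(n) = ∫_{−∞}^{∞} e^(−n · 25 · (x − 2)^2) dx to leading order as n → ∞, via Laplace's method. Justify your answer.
I(n) = sqrt(π/(25n))

Here φ(x) = 25 · (x − 2)^2 has its unique minimum at x* = 2 with φ(x*) = 0 and φ''(x*) = 50. Laplace's method gives
  I(n) ~ e^(−n φ(x*)) · sqrt(2π / (n · φ''(x*))) = sqrt(2π / (50n)) = sqrt(π/(25n)).
This is exact: substituting u = (x − 2)·sqrt(25n) gives I(n) = (1/sqrt(25n)) ∫_{−∞}^{∞} e^(−u^2) du = sqrt(π/(25n)).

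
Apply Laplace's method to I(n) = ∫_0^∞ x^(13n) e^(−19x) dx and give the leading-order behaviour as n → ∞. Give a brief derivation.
I(n) ~ (sqrt(2π·13n) / 19) · (13n/(19e))^(13n)

Write the integrand as exp(13n ln x − 19x) and set f(x) = 13n ln x − 19x. Then f'(x) = 13n/x − 19 = 0 at x* = 13n/19, and f''(x*) = −13n/x*^2 = −19^2/(13n). Laplace's method (interior maximum) gives
  I(n) ~ e^(f(x*)) · sqrt(2π / |f''(x*)|)
        = exp(13n ln(13n/19) − 13n) · sqrt(2π · 13n / 19^2)
        = (13n/19)^(13n) e^(−13n) · sqrt(2π·13n) / 19
        = (sqrt(2π·13n) / 19) · (13n/(19e))^(13n).
This matches Γ(13n+1)/19^(13n+1) with Stirling applied to Γ.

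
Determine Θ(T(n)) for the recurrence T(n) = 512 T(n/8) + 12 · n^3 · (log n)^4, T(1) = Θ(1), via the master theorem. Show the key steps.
T(n) = Θ(n^3 · (log n)^5)

Here log_8 512 = 3 and f(n) = 12 · n^3 · (log n)^4 = Θ(n^(log_8 512) · (log n)^4). This is the extended Case 2 of the master theorem (f matches the critical exponent up to log factors), giving T(n) = Θ(n^(log_8 512) · (log n)^(4+1)) = Θ(n^3 · (log n)^5).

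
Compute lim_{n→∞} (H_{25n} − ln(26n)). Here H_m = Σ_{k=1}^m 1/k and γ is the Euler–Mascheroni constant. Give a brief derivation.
lim = ln(25/26) + γ

By Euler-Maclaurin, H_m = ln m + γ + O(1/m). So
  H_{25n} − ln(26n) = ln(25n) + γ − ln(26n) + O(1/n)
                       = ln(25/26) + γ + O(1/n).
Hence the limit is ln(25/26) + γ.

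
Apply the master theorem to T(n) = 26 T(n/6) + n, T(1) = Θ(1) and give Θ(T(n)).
T(n) = Θ(n^(log_6 26))

Master theorem: compare f(n) = n to n^(log_6 26) where log_6 26 ≈ 1.818. Since 1 < log_6 26, we have f(n) = O(n^(log_6 26 − ε)) for some ε > 0 — Case 1. Hence T(n) = Θ(n^(log_6 26)).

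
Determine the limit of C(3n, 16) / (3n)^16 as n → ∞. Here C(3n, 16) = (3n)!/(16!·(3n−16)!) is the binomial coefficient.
lim = 1/16! = 1/20922789888000

With N = 3n → ∞: C(N, 16) / N^16 = [N(N−1)…(N−15)] / (16! · N^16) = (1/16!) · 1 · (1 − 1/(3n)) · … · (1 − 15/(3n)). Each factor → 1 as N → ∞, so the limit is 1/16! = 1/20922789888000.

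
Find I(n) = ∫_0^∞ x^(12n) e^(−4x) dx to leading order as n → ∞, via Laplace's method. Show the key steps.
I(n) ~ (sqrt(2π·12n) / 4) · (12n/(4e))^(12n)

Write the integrand as exp(12n ln x − 4x) and set f(x) = 12n ln x − 4x. Then f'(x) = 12n/x − 4 = 0 at x* = 12n/4, and f''(x*) = −12n/x*^2 = −4^2/(12n). Laplace's method (interior maximum) gives
  I(n) ~ e^(f(x*)) · sqrt(2π / |f''(x*)|)
        = exp(12n ln(12n/4) − 12n) · sqrt(2π · 12n / 4^2)
        = (12n/4)^(12n) e^(−12n) · sqrt(2π·12n) / 4
        = (sqrt(2π·12n) / 4) · (12n/(4e))^(12n).
This matches Γ(12n+1)/4^(12n+1) with Stirling applied to Γ.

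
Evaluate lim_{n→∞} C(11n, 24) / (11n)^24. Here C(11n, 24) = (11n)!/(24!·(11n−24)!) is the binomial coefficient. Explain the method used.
lim = 1/24! = 1/620448401733239439360000

With N = 11n → ∞: C(N, 24) / N^24 = [N(N−1)…(N−23)] / (24! · N^24) = (1/24!) · 1 · (1 − 1/(11n)) · … · (1 − 23/(11n)). Each factor → 1 as N → ∞, so the limit is 1/24! = 1/620448401733239439360000.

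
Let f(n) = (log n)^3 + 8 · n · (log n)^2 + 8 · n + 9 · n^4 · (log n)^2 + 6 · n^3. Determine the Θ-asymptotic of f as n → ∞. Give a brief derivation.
f(n) ∈ Θ(n^4 · (log n)^2)

Compare the terms by growth order. For large n, n^a · (log n)^b dominates n^a' · (log n)^b' iff a > a', or (a = a' and b > b'). Ranking the 5 terms shows the dominant one is 9 · n^4 · (log n)^2. Hence f(n) ∈ Θ(n^4 · (log n)^2).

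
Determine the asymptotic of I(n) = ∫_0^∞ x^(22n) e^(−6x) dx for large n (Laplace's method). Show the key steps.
I(n) ~ (sqrt(2π·22n) / 6) · (22n/(6e))^(22n)

Write the integrand as exp(22n ln x − 6x) and set f(x) = 22n ln x − 6x. Then f'(x) = 22n/x − 6 = 0 at x* = 22n/6, and f''(x*) = −22n/x*^2 = −6^2/(22n). Laplace's method (interior maximum) gives
  I(n) ~ e^(f(x*)) · sqrt(2π / |f''(x*)|)
        = exp(22n ln(22n/6) − 22n) · sqrt(2π · 22n / 6^2)
        = (22n/6)^(22n) e^(−22n) · sqrt(2π·22n) / 6
        = (sqrt(2π·22n) / 6) · (22n/(6e))^(22n).
This matches Γ(22n+1)/6^(22n+1) with Stirling applied to Γ.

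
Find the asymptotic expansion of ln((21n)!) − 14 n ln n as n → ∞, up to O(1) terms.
ln((21n)!) − 14 n ln n = 7 n ln n + 21(ln 21 − 1) n + (1/2) ln(2π·21n) + O(1/n)

Stirling: ln((21n)!) = 21n ln(21n) − 21n + (1/2) ln(2π·21n) + O(1/n).
Expand 21n ln(21n) = 21n (ln n + ln 21) = 21n ln n + 21n ln 21.
Subtract 14n ln n: leading term is (21 − 14) n ln n = 7 n ln n. The next term is 21n ln 21 − 21n = 21(ln 21 − 1) n. Then the (1/2) ln(2π·21n) correction.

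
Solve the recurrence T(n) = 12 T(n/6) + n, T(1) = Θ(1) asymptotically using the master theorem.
T(n) = Θ(n^(log_6 12))

Master theorem: compare f(n) = n to n^(log_6 12) where log_6 12 ≈ 1.387. Since 1 < log_6 12, we have f(n) = O(n^(log_6 12 − ε)) for some ε > 0 — Case 1. Hence T(n) = Θ(n^(log_6 12)).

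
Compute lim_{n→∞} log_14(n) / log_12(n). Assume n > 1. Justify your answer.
lim = ln(12) / ln(14) = log_14(12)

Change of base: log_14(n) = ln n / ln 14 and log_12(n) = ln n / ln 12. The ratio is (ln n / ln 14) · (ln 12 / ln n) = ln 12 / ln 14, a constant independent of n. So the limit is ln 12 / ln 14 = log_14(12).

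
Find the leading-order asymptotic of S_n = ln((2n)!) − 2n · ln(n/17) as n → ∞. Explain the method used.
S_n ~ 2n · (ln 34 − 1) + O(ln n)

Stirling: ln((2n)!) = 2n ln(2n) − 2n + O(ln n).
  S_n = 2n ln(2n) − 2n − 2n ln(n/17) + O(ln n)
      = 2n ln(2n) − 2n ln n + 2n ln 17 − 2n + O(ln n)
      = 2n ln 2 + 2n ln 17 − 2n + O(ln n)
      = 2n (ln 34 − 1) + O(ln n).
Numerically ln(34) − 1 ≈ 2.5264.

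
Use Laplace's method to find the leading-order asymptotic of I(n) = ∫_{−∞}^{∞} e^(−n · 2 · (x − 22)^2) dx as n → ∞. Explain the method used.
I(n) = sqrt(π/(2n))

Here φ(x) = 2 · (x − 22)^2 has its unique minimum at x* = 22 with φ(x*) = 0 and φ''(x*) = 4. Laplace's method gives
  I(n) ~ e^(−n φ(x*)) · sqrt(2π / (n · φ''(x*))) = sqrt(2π / (4n)) = sqrt(π/(2n)).
This is exact: substituting u = (x − 22)·sqrt(2n) gives I(n) = (1/sqrt(2n)) ∫_{−∞}^{∞} e^(−u^2) du = sqrt(π/(2n)).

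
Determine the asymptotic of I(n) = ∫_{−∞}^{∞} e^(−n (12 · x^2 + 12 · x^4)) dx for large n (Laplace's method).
I(n) ~ sqrt(π/(12n))

φ(x) = 12 · x^2 + 12 · x^4 has its unique global minimum at x* = 0 (since φ'(x) = 24x + 48x^3 = 0 only at x = 0 for real x with both coefficients positive, and φ → ∞ as |x| → ∞). At x* = 0, φ(0) = 0 and φ''(0) = 24. Laplace's method then gives
  I(n) ~ sqrt(2π / (n · φ''(0))) · e^(−n φ(0)) = sqrt(2π / (24n)) = sqrt(π/(12n)).
The 12 · x^4 term contributes only at subleading order (an O(1/n) relative correction).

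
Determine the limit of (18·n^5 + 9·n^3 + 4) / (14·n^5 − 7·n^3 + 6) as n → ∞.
lim = 18/14 = 9/7

For large n the leading n^5 terms dominate both numerator and denominator. Dividing top and bottom by n^5, every other term tends to 0, leaving 18/14 = 9/7.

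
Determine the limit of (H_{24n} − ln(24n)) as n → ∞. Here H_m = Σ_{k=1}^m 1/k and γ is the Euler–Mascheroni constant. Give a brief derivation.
lim = γ

By Euler-Maclaurin, H_m = ln m + γ + O(1/m). So
  H_{24n} − ln(24n) = ln(24n) + γ − ln(24n) + O(1/n)
                       = ln(24/24) + γ + O(1/n).
Hence the limit is γ (since ln 1 = 0).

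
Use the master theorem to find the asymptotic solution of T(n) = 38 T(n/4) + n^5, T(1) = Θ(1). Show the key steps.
T(n) = Θ(n^5)

log_4 38 ≈ 2.624. f(n) = n^5 dominates n^(log_4 38) since 5 > 2.624, and the regularity condition a·f(n/b) = 38·(n/4)^5 = (38/1024)·n^5 ≤ c·f(n) holds with c = 38/1024 ≈ 0.0371 < 1. So this is Case 3: T(n) = Θ(f(n)) = Θ(n^5).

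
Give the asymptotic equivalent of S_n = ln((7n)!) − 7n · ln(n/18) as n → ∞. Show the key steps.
S_n ~ 7n · (ln 126 − 1) + O(ln n)

Stirling: ln((7n)!) = 7n ln(7n) − 7n + O(ln n).
  S_n = 7n ln(7n) − 7n − 7n ln(n/18) + O(ln n)
      = 7n ln(7n) − 7n ln n + 7n ln 18 − 7n + O(ln n)
      = 7n ln 7 + 7n ln 18 − 7n + O(ln n)
      = 7n (ln 126 − 1) + O(ln n).
Numerically ln(126) − 1 ≈ 3.8363.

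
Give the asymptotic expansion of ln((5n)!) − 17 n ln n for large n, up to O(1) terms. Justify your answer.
ln((5n)!) − 17 n ln n = −12 n ln n + 5(ln 5 − 1) n + (1/2) ln(2π·5n) + O(1/n)

Stirling: ln((5n)!) = 5n ln(5n) − 5n + (1/2) ln(2π·5n) + O(1/n).
Expand 5n ln(5n) = 5n (ln n + ln 5) = 5n ln n + 5n ln 5.
Subtract 17n ln n: leading term is (5 − 17) n ln n = −12 n ln n. The next term is 5n ln 5 − 5n = 5(ln 5 − 1) n. Then the (1/2) ln(2π·5n) correction.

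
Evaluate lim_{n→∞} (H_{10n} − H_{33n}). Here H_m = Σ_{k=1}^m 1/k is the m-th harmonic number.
lim = ln(10/33)

Euler-Maclaurin gives H_m = ln m + γ + 1/(2m) + O(1/m^2). The γ and O(1/m) terms cancel in the difference:
  H_{10n} − H_{33n} = ln(10n) − ln(33n) + O(1/n) = ln(10/33) + O(1/n).
Hence the limit is ln(10/33).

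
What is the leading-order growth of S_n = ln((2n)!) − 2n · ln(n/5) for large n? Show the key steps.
S_n ~ 2n · (ln 10 − 1) + O(ln n)

Stirling: ln((2n)!) = 2n ln(2n) − 2n + O(ln n).
  S_n = 2n ln(2n) − 2n − 2n ln(n/5) + O(ln n)
      = 2n ln(2n) − 2n ln n + 2n ln 5 − 2n + O(ln n)
      = 2n ln 2 + 2n ln 5 − 2n + O(ln n)
      = 2n (ln 10 − 1) + O(ln n).
Numerically ln(10) − 1 ≈ 1.3026.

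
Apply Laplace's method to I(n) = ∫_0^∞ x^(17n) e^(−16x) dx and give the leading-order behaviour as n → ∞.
I(n) ~ (sqrt(2π·17n) / 16) · (17n/(16e))^(17n)

Write the integrand as exp(17n ln x − 16x) and set f(x) = 17n ln x − 16x. Then f'(x) = 17n/x − 16 = 0 at x* = 17n/16, and f''(x*) = −17n/x*^2 = −16^2/(17n). Laplace's method (interior maximum) gives
  I(n) ~ e^(f(x*)) · sqrt(2π / |f''(x*)|)
        = exp(17n ln(17n/16) − 17n) · sqrt(2π · 17n / 16^2)
        = (17n/16)^(17n) e^(−17n) · sqrt(2π·17n) / 16
        = (sqrt(2π·17n) / 16) · (17n/(16e))^(17n).
This matches Γ(17n+1)/16^(17n+1) with Stirling applied to Γ.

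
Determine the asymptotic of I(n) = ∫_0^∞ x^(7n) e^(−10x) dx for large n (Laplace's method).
I(n) ~ (sqrt(2π·7n) / 10) · (7n/(10e))^(7n)

Write the integrand as exp(7n ln x − 10x) and set f(x) = 7n ln x − 10x. Then f'(x) = 7n/x − 10 = 0 at x* = 7n/10, and f''(x*) = −7n/x*^2 = −10^2/(7n). Laplace's method (interior maximum) gives
  I(n) ~ e^(f(x*)) · sqrt(2π / |f''(x*)|)
        = exp(7n ln(7n/10) − 7n) · sqrt(2π · 7n / 10^2)
        = (7n/10)^(7n) e^(−7n) · sqrt(2π·7n) / 10
        = (sqrt(2π·7n) / 10) · (7n/(10e))^(7n).
This matches Γ(7n+1)/10^(7n+1) with Stirling applied to Γ.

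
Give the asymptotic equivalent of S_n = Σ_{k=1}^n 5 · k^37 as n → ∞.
S_n ~ 5 · n^38 / 38

By integral comparison (Euler-Maclaurin), Σ_{k=1}^n 5 · k^37 = 5 · ∫_0^n x^37 dx + O(n^37) = 5 · n^38/38 + O(n^37). (Equivalently, Faulhaber's formula gives the same leading term.)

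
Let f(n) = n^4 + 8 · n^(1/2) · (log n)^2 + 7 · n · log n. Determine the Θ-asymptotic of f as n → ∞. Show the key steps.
f(n) ∈ Θ(n^4)

Compare the terms by growth order. For large n, n^a · (log n)^b dominates n^a' · (log n)^b' iff a > a', or (a = a' and b > b'). Ranking the 3 terms shows the dominant one is n^4. Hence f(n) ∈ Θ(n^4).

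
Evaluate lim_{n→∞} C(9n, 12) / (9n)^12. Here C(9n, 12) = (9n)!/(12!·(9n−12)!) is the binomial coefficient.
lim = 1/12! = 1/479001600

With N = 9n → ∞: C(N, 12) / N^12 = [N(N−1)…(N−11)] / (12! · N^12) = (1/12!) · 1 · (1 − 1/(9n)) · … · (1 − 11/(9n)). Each factor → 1 as N → ∞, so the limit is 1/12! = 1/479001600.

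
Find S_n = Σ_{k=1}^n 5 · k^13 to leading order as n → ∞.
S_n ~ 5 · n^14 / 14

By integral comparison (Euler-Maclaurin), Σ_{k=1}^n 5 · k^13 = 5 · ∫_0^n x^13 dx + O(n^13) = 5 · n^14/14 + O(n^13). (Equivalently, Faulhaber's formula gives the same leading term.)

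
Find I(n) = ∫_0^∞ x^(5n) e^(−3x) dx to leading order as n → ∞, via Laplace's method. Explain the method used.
I(n) ~ (sqrt(2π·5n) / 3) · (5n/(3e))^(5n)

Write the integrand as exp(5n ln x − 3x) and set f(x) = 5n ln x − 3x. Then f'(x) = 5n/x − 3 = 0 at x* = 5n/3, and f''(x*) = −5n/x*^2 = −3^2/(5n). Laplace's method (interior maximum) gives
  I(n) ~ e^(f(x*)) · sqrt(2π / |f''(x*)|)
        = exp(5n ln(5n/3) − 5n) · sqrt(2π · 5n / 3^2)
        = (5n/3)^(5n) e^(−5n) · sqrt(2π·5n) / 3
        = (sqrt(2π·5n) / 3) · (5n/(3e))^(5n).
This matches Γ(5n+1)/3^(5n+1) with Stirling applied to Γ.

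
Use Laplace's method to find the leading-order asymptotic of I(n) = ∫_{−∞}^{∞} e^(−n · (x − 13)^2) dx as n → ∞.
I(n) = sqrt(π/n)

Here φ(x) = (x − 13)^2 has its unique minimum at x* = 13 with φ(x*) = 0 and φ''(x*) = 2. Laplace's method gives
  I(n) ~ e^(−n φ(x*)) · sqrt(2π / (n · φ''(x*))) = sqrt(2π / (2n)) = sqrt(π/n).
This is exact: substituting u = (x − 13)·sqrt(n) gives I(n) = (1/sqrt(n)) ∫_{−∞}^{∞} e^(−u^2) du = sqrt(π/n).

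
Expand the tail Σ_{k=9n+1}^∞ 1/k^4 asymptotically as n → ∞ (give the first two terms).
Σ_{k>9n} 1/k^4 = 1/(3 · (9n)^3) − 1/(2 · (9n)^4) + O(1/(9n)^5)

Compare to the integral: ∫_{9n}^∞ x^(−4) dx = [−x^(−3)/3]_{9n}^∞ = 1/((4−1)·(9n)^3). The Euler-Maclaurin correction adds −f(9n)/2 = −1/(2·(9n)^4). Euler-Maclaurin then gives
  Σ_{k>9n} 1/k^4 = ∫_{9n}^∞ dx/x^4 − 1/(2·(9n)^4) + O(1/(9n)^5).
(Equivalently this is ζ(4) − Σ_{k≤9n} 1/k^4.)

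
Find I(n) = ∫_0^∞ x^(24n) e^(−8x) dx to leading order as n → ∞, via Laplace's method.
I(n) ~ (sqrt(2π·24n) / 8) · (24n/(8e))^(24n)

Write the integrand as exp(24n ln x − 8x) and set f(x) = 24n ln x − 8x. Then f'(x) = 24n/x − 8 = 0 at x* = 24n/8, and f''(x*) = −24n/x*^2 = −8^2/(24n). Laplace's method (interior maximum) gives
  I(n) ~ e^(f(x*)) · sqrt(2π / |f''(x*)|)
        = exp(24n ln(24n/8) − 24n) · sqrt(2π · 24n / 8^2)
        = (24n/8)^(24n) e^(−24n) · sqrt(2π·24n) / 8
        = (sqrt(2π·24n) / 8) · (24n/(8e))^(24n).
This matches Γ(24n+1)/8^(24n+1) with Stirling applied to Γ.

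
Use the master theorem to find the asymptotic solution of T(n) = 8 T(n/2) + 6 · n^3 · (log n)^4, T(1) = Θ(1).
T(n) = Θ(n^3 · (log n)^5)

Here log_2 8 = 3 and f(n) = 6 · n^3 · (log n)^4 = Θ(n^(log_2 8) · (log n)^4). This is the extended Case 2 of the master theorem (f matches the critical exponent up to log factors), giving T(n) = Θ(n^(log_2 8) · (log n)^(4+1)) = Θ(n^3 · (log n)^5).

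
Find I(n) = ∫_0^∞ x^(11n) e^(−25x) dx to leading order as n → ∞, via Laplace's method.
I(n) ~ (sqrt(2π·11n) / 25) · (11n/(25e))^(11n)

Write the integrand as exp(11n ln x − 25x) and set f(x) = 11n ln x − 25x. Then f'(x) = 11n/x − 25 = 0 at x* = 11n/25, and f''(x*) = −11n/x*^2 = −25^2/(11n). Laplace's method (interior maximum) gives
  I(n) ~ e^(f(x*)) · sqrt(2π / |f''(x*)|)
        = exp(11n ln(11n/25) − 11n) · sqrt(2π · 11n / 25^2)
        = (11n/25)^(11n) e^(−11n) · sqrt(2π·11n) / 25
        = (sqrt(2π·11n) / 25) · (11n/(25e))^(11n).
This matches Γ(11n+1)/25^(11n+1) with Stirling applied to Γ.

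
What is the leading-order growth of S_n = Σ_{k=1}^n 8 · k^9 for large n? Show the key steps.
S_n ~ 4 · n^10 / 5

By integral comparison (Euler-Maclaurin), Σ_{k=1}^n 8 · k^9 = 8 · ∫_0^n x^9 dx + O(n^9) = 8 · n^10/10 = 4 · n^10 / 5 + O(n^9). (Equivalently, Faulhaber's formula gives the same leading term.)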